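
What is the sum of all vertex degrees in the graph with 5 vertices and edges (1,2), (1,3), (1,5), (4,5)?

Step 1: Count edges incident to each vertex:
  deg(1) = 3 (neighbors: 2, 3, 5)
  deg(2) = 1 (neighbors: 1)
  deg(3) = 1 (neighbors: 1)
  deg(4) = 1 (neighbors: 5)
  deg(5) = 2 (neighbors: 1, 4)

Step 2: Sum all degrees:
  3 + 1 + 1 + 1 + 2 = 8

Verification: sum of degrees = 2 * |E| = 2 * 4 = 8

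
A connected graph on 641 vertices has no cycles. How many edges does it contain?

A tree on n vertices always has exactly n - 1 edges.
For n = 641: edges = 641 - 1 = 640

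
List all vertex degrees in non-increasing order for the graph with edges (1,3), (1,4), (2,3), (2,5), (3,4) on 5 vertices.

Step 1: Count edges incident to each vertex:
  deg(1) = 2 (neighbors: 3, 4)
  deg(2) = 2 (neighbors: 3, 5)
  deg(3) = 3 (neighbors: 1, 2, 4)
  deg(4) = 2 (neighbors: 1, 3)
  deg(5) = 1 (neighbors: 2)

Step 2: Sort degrees in non-increasing order:
  Degrees: [2, 2, 3, 2, 1] -> sorted: [3, 2, 2, 2, 1]

Degree sequence: [3, 2, 2, 2, 1]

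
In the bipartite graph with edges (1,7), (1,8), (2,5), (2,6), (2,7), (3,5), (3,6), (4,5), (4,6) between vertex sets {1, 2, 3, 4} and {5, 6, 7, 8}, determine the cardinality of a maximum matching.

Step 1: List the neighbors of each left vertex:
  1: 7, 8
  2: 5, 6, 7
  3: 5, 6
  4: 5, 6

Step 2: Greedily match left vertices, then look for augmenting paths:
  Match 1 -- 8
  Match 2 -- 7
  Match 3 -- 6
  Match 4 -- 5
  No augmenting path remains.

Step 3: Verify this is maximum:
  Matching size 4 = min(|L|, |R|) = min(4, 4), which is an upper bound, so this matching is maximum.

Maximum matching: {(1,8), (2,7), (3,6), (4,5)}
Size: 4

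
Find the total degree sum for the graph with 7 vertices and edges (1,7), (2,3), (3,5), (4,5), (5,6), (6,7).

Step 1: Count edges incident to each vertex:
  deg(1) = 1 (neighbors: 7)
  deg(2) = 1 (neighbors: 3)
  deg(3) = 2 (neighbors: 2, 5)
  deg(4) = 1 (neighbors: 5)
  deg(5) = 3 (neighbors: 3, 4, 6)
  deg(6) = 2 (neighbors: 5, 7)
  deg(7) = 2 (neighbors: 1, 6)

Step 2: Sum all degrees:
  1 + 1 + 2 + 1 + 3 + 2 + 2 = 12

Verification: sum of degrees = 2 * |E| = 2 * 6 = 12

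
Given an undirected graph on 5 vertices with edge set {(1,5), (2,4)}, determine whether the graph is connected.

Step 1: Build adjacency list from edges:
  1: 5
  2: 4
  3: (none)
  4: 2
  5: 1

Step 2: Run BFS/DFS from vertex 1:
  Visited: {1, 5}
  Reached 2 of 5 vertices

Step 3: Only 2 of 5 vertices reached. Graph is disconnected.
Connected components: {1, 5}, {2, 4}, {3}
Answer: No, the graph is not connected (3 components).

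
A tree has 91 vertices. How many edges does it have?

A tree on n vertices always has exactly n - 1 edges.
For n = 91: edges = 91 - 1 = 90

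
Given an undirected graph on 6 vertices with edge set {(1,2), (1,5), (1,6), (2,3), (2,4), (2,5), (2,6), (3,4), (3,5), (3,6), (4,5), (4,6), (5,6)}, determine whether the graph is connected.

Step 1: Build adjacency list from edges:
  1: 2, 5, 6
  2: 1, 3, 4, 5, 6
  3: 2, 4, 5, 6
  4: 2, 3, 5, 6
  5: 1, 2, 3, 4, 6
  6: 1, 2, 3, 4, 5

Step 2: Run BFS/DFS from vertex 1:
  Visited: {1, 2, 5, 6, 3, 4}
  Reached 6 of 6 vertices

Step 3: All 6 vertices reached from vertex 1, so the graph is connected.
Answer: Yes, the graph is connected.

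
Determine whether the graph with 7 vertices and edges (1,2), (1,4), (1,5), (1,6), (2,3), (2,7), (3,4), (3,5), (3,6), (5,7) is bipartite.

Step 1: Attempt 2-coloring using BFS:
  Start at vertex 1, assign color 0
  Color vertex 2 with color 1 (neighbor of 1)
  Color vertex 4 with color 1 (neighbor of 1)
  Color vertex 5 with color 1 (neighbor of 1)
  Color vertex 6 with color 1 (neighbor of 1)
  Color vertex 3 with color 0 (neighbor of 2)
  Color vertex 7 with color 0 (neighbor of 2)

Step 2: 2-coloring succeeded. No conflicts found.
  Set A (color 0): {1, 3, 7}
  Set B (color 1): {2, 4, 5, 6}

The graph is bipartite with partition {1, 3, 7}, {2, 4, 5, 6}.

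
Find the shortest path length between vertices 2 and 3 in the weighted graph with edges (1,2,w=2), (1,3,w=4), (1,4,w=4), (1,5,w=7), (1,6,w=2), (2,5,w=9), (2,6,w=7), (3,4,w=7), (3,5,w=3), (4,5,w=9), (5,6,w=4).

Step 1: Build adjacency list with weights:
  1: 2(w=2), 3(w=4), 4(w=4), 5(w=7), 6(w=2)
  2: 1(w=2), 5(w=9), 6(w=7)
  3: 1(w=4), 4(w=7), 5(w=3)
  4: 1(w=4), 3(w=7), 5(w=9)
  5: 1(w=7), 2(w=9), 3(w=3), 4(w=9), 6(w=4)
  6: 1(w=2), 2(w=7), 5(w=4)

Step 2: Apply Dijkstra's algorithm from vertex 2:
  Visit vertex 2 (distance=0)
    Update dist[1] = 2
    Update dist[5] = 9
    Update dist[6] = 7
  Visit vertex 1 (distance=2)
    Update dist[3] = 6
    Update dist[4] = 6
    Update dist[6] = 4
  Visit vertex 6 (distance=4)
    Update dist[5] = 8
  Visit vertex 3 (distance=6)

Step 3: Shortest path: 2 -> 1 -> 3
Total weight: 2 + 4 = 6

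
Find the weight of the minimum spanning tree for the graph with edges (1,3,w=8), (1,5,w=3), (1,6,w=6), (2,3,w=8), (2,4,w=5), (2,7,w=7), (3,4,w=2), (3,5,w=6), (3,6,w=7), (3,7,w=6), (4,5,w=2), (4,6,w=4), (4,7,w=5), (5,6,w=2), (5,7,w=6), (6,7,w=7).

Apply Kruskal's algorithm (sort edges by weight, add if no cycle):

Sorted edges by weight:
  (3,4) w=2
  (4,5) w=2
  (5,6) w=2
  (1,5) w=3
  (4,6) w=4
  (2,4) w=5
  (4,7) w=5
  (1,6) w=6
  (3,5) w=6
  (3,7) w=6
  (5,7) w=6
  (2,7) w=7
  (3,6) w=7
  (6,7) w=7
  (1,3) w=8
  (2,3) w=8

Add edge (3,4) w=2 -- no cycle. Running total: 2
Add edge (4,5) w=2 -- no cycle. Running total: 4
Add edge (5,6) w=2 -- no cycle. Running total: 6
Add edge (1,5) w=3 -- no cycle. Running total: 9
Skip edge (4,6) w=4 -- would create cycle
Add edge (2,4) w=5 -- no cycle. Running total: 14
Add edge (4,7) w=5 -- no cycle. Running total: 19

MST edges: (3,4,w=2), (4,5,w=2), (5,6,w=2), (1,5,w=3), (2,4,w=5), (4,7,w=5)
Total MST weight: 2 + 2 + 2 + 3 + 5 + 5 = 19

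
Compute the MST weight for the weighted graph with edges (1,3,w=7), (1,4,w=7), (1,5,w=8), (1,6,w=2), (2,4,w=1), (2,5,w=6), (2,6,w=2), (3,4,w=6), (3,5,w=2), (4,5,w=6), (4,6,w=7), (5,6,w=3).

Apply Kruskal's algorithm (sort edges by weight, add if no cycle):

Sorted edges by weight:
  (2,4) w=1
  (1,6) w=2
  (2,6) w=2
  (3,5) w=2
  (5,6) w=3
  (2,5) w=6
  (3,4) w=6
  (4,5) w=6
  (1,3) w=7
  (1,4) w=7
  (4,6) w=7
  (1,5) w=8

Add edge (2,4) w=1 -- no cycle. Running total: 1
Add edge (1,6) w=2 -- no cycle. Running total: 3
Add edge (2,6) w=2 -- no cycle. Running total: 5
Add edge (3,5) w=2 -- no cycle. Running total: 7
Add edge (5,6) w=3 -- no cycle. Running total: 10

MST edges: (2,4,w=1), (1,6,w=2), (2,6,w=2), (3,5,w=2), (5,6,w=3)
Total MST weight: 1 + 2 + 2 + 2 + 3 = 10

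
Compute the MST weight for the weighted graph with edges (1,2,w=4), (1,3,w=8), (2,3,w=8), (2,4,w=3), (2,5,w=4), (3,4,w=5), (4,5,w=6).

Apply Kruskal's algorithm (sort edges by weight, add if no cycle):

Sorted edges by weight:
  (2,4) w=3
  (1,2) w=4
  (2,5) w=4
  (3,4) w=5
  (4,5) w=6
  (1,3) w=8
  (2,3) w=8

Add edge (2,4) w=3 -- no cycle. Running total: 3
Add edge (1,2) w=4 -- no cycle. Running total: 7
Add edge (2,5) w=4 -- no cycle. Running total: 11
Add edge (3,4) w=5 -- no cycle. Running total: 16

MST edges: (2,4,w=3), (1,2,w=4), (2,5,w=4), (3,4,w=5)
Total MST weight: 3 + 4 + 4 + 5 = 16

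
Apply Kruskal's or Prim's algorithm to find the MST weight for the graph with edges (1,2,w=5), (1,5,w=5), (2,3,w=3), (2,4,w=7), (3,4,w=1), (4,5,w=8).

Apply Kruskal's algorithm (sort edges by weight, add if no cycle):

Sorted edges by weight:
  (3,4) w=1
  (2,3) w=3
  (1,5) w=5
  (1,2) w=5
  (2,4) w=7
  (4,5) w=8

Add edge (3,4) w=1 -- no cycle. Running total: 1
Add edge (2,3) w=3 -- no cycle. Running total: 4
Add edge (1,5) w=5 -- no cycle. Running total: 9
Add edge (1,2) w=5 -- no cycle. Running total: 14

MST edges: (3,4,w=1), (2,3,w=3), (1,5,w=5), (1,2,w=5)
Total MST weight: 1 + 3 + 5 + 5 = 14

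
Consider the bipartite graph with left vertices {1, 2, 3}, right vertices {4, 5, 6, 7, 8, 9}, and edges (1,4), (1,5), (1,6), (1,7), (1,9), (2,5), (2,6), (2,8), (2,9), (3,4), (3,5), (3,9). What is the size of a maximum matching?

Step 1: List the neighbors of each left vertex:
  1: 4, 5, 6, 7, 9
  2: 5, 6, 8, 9
  3: 4, 5, 9

Step 2: Greedily match left vertices, then look for augmenting paths:
  Match 1 -- 4
  Match 2 -- 5
  Match 3 -- 9
  No augmenting path remains.

Step 3: Verify this is maximum:
  Matching size 3 = min(|L|, |R|) = min(3, 6), which is an upper bound, so this matching is maximum.

Maximum matching: {(1,4), (2,5), (3,9)}
Size: 3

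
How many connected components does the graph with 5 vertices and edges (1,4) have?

Step 1: Build adjacency list from edges:
  1: 4
  2: (none)
  3: (none)
  4: 1
  5: (none)

Step 2: Run BFS/DFS from vertex 1:
  Visited: {1, 4}
  Reached 2 of 5 vertices

Step 3: Only 2 of 5 vertices reached. Graph is disconnected.
Connected components: {1, 4}, {2}, {3}, {5}
Number of connected components: 4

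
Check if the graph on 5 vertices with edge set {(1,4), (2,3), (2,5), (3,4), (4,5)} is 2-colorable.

Step 1: Attempt 2-coloring using BFS:
  Start at vertex 1, assign color 0
  Color vertex 4 with color 1 (neighbor of 1)
  Color vertex 3 with color 0 (neighbor of 4)
  Color vertex 5 with color 0 (neighbor of 4)
  Color vertex 2 with color 1 (neighbor of 3)

Step 2: 2-coloring succeeded. No conflicts found.
  Set A (color 0): {1, 3, 5}
  Set B (color 1): {2, 4}

The graph is bipartite with partition {1, 3, 5}, {2, 4}.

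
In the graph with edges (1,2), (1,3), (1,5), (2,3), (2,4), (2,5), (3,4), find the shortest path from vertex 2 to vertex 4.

Step 1: Build adjacency list:
  1: 2, 3, 5
  2: 1, 3, 4, 5
  3: 1, 2, 4
  4: 2, 3
  5: 1, 2

Step 2: BFS from vertex 2 to find shortest path to 4:
  vertex 1 reached at distance 1
  vertex 3 reached at distance 1
  vertex 4 reached at distance 1

Step 3: Shortest path: 2 -> 4
Path length: 1 edge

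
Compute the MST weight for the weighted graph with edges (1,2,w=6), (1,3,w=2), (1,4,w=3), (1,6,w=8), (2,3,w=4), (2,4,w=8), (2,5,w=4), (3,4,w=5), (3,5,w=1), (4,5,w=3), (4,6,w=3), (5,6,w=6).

Apply Kruskal's algorithm (sort edges by weight, add if no cycle):

Sorted edges by weight:
  (3,5) w=1
  (1,3) w=2
  (1,4) w=3
  (4,5) w=3
  (4,6) w=3
  (2,5) w=4
  (2,3) w=4
  (3,4) w=5
  (1,2) w=6
  (5,6) w=6
  (1,6) w=8
  (2,4) w=8

Add edge (3,5) w=1 -- no cycle. Running total: 1
Add edge (1,3) w=2 -- no cycle. Running total: 3
Add edge (1,4) w=3 -- no cycle. Running total: 6
Skip edge (4,5) w=3 -- would create cycle
Add edge (4,6) w=3 -- no cycle. Running total: 9
Add edge (2,5) w=4 -- no cycle. Running total: 13

MST edges: (3,5,w=1), (1,3,w=2), (1,4,w=3), (4,6,w=3), (2,5,w=4)
Total MST weight: 1 + 2 + 3 + 3 + 4 = 13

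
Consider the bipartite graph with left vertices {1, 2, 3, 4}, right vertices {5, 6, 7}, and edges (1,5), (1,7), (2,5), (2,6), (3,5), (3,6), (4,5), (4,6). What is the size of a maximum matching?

Step 1: List the neighbors of each left vertex:
  1: 5, 7
  2: 5, 6
  3: 5, 6
  4: 5, 6

Step 2: Greedily match left vertices, then look for augmenting paths:
  Match 1 -- 7
  Match 2 -- 6
  Match 3 -- 5
  No augmenting path remains.

Step 3: Verify this is maximum:
  Matching size 3 = min(|L|, |R|) = min(4, 3), which is an upper bound, so this matching is maximum.

Maximum matching: {(1,7), (2,6), (3,5)}
Size: 3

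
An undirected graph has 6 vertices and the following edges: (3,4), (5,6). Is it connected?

Step 1: Build adjacency list from edges:
  1: (none)
  2: (none)
  3: 4
  4: 3
  5: 6
  6: 5

Step 2: Run BFS/DFS from vertex 1:
  Visited: {1}
  Reached 1 of 6 vertices

Step 3: Only 1 of 6 vertices reached. Graph is disconnected.
Connected components: {1}, {2}, {3, 4}, {5, 6}
Answer: No, the graph is not connected (4 components).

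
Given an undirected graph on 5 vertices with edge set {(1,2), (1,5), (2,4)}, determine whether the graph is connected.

Step 1: Build adjacency list from edges:
  1: 2, 5
  2: 1, 4
  3: (none)
  4: 2
  5: 1

Step 2: Run BFS/DFS from vertex 1:
  Visited: {1, 2, 5, 4}
  Reached 4 of 5 vertices

Step 3: Only 4 of 5 vertices reached. Graph is disconnected.
Connected components: {1, 2, 4, 5}, {3}
Answer: No, the graph is not connected (2 components).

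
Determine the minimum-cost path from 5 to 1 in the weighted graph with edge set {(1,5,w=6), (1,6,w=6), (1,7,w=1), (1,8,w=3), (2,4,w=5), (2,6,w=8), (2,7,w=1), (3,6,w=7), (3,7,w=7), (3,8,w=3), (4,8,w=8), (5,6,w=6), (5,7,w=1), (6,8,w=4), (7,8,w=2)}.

Step 1: Build adjacency list with weights:
  1: 5(w=6), 6(w=6), 7(w=1), 8(w=3)
  2: 4(w=5), 6(w=8), 7(w=1)
  3: 6(w=7), 7(w=7), 8(w=3)
  4: 2(w=5), 8(w=8)
  5: 1(w=6), 6(w=6), 7(w=1)
  6: 1(w=6), 2(w=8), 3(w=7), 5(w=6), 8(w=4)
  7: 1(w=1), 2(w=1), 3(w=7), 5(w=1), 8(w=2)
  8: 1(w=3), 3(w=3), 4(w=8), 6(w=4), 7(w=2)

Step 2: Apply Dijkstra's algorithm from vertex 5:
  Visit vertex 5 (distance=0)
    Update dist[1] = 6
    Update dist[6] = 6
    Update dist[7] = 1
  Visit vertex 7 (distance=1)
    Update dist[1] = 2
    Update dist[2] = 2
    Update dist[3] = 8
    Update dist[8] = 3
  Visit vertex 1 (distance=2)

Step 3: Shortest path: 5 -> 7 -> 1
Total weight: 1 + 1 = 2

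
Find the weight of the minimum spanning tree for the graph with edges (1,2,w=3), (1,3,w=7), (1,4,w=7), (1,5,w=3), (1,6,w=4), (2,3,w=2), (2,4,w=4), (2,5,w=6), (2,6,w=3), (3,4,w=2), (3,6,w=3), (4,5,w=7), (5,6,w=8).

Apply Kruskal's algorithm (sort edges by weight, add if no cycle):

Sorted edges by weight:
  (2,3) w=2
  (3,4) w=2
  (1,2) w=3
  (1,5) w=3
  (2,6) w=3
  (3,6) w=3
  (1,6) w=4
  (2,4) w=4
  (2,5) w=6
  (1,3) w=7
  (1,4) w=7
  (4,5) w=7
  (5,6) w=8

Add edge (2,3) w=2 -- no cycle. Running total: 2
Add edge (3,4) w=2 -- no cycle. Running total: 4
Add edge (1,2) w=3 -- no cycle. Running total: 7
Add edge (1,5) w=3 -- no cycle. Running total: 10
Add edge (2,6) w=3 -- no cycle. Running total: 13

MST edges: (2,3,w=2), (3,4,w=2), (1,2,w=3), (1,5,w=3), (2,6,w=3)
Total MST weight: 2 + 2 + 3 + 3 + 3 = 13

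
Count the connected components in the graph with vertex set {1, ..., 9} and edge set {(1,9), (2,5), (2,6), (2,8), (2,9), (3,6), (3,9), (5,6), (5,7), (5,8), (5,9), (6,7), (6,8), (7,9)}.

Step 1: Build adjacency list from edges:
  1: 9
  2: 5, 6, 8, 9
  3: 6, 9
  4: (none)
  5: 2, 6, 7, 8, 9
  6: 2, 3, 5, 7, 8
  7: 5, 6, 9
  8: 2, 5, 6
  9: 1, 2, 3, 5, 7

Step 2: Run BFS/DFS from vertex 1:
  Visited: {1, 9, 2, 3, 5, 7, 6, 8}
  Reached 8 of 9 vertices

Step 3: Only 8 of 9 vertices reached. Graph is disconnected.
Connected components: {1, 2, 3, 5, 6, 7, 8, 9}, {4}
Number of connected components: 2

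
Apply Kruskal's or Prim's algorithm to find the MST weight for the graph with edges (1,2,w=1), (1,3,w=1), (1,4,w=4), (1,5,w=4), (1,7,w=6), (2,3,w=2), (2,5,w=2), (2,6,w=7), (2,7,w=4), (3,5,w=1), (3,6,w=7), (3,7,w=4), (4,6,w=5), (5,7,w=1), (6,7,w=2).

Apply Kruskal's algorithm (sort edges by weight, add if no cycle):

Sorted edges by weight:
  (1,2) w=1
  (1,3) w=1
  (3,5) w=1
  (5,7) w=1
  (2,3) w=2
  (2,5) w=2
  (6,7) w=2
  (1,4) w=4
  (1,5) w=4
  (2,7) w=4
  (3,7) w=4
  (4,6) w=5
  (1,7) w=6
  (2,6) w=7
  (3,6) w=7

Add edge (1,2) w=1 -- no cycle. Running total: 1
Add edge (1,3) w=1 -- no cycle. Running total: 2
Add edge (3,5) w=1 -- no cycle. Running total: 3
Add edge (5,7) w=1 -- no cycle. Running total: 4
Skip edge (2,3) w=2 -- would create cycle
Skip edge (2,5) w=2 -- would create cycle
Add edge (6,7) w=2 -- no cycle. Running total: 6
Add edge (1,4) w=4 -- no cycle. Running total: 10

MST edges: (1,2,w=1), (1,3,w=1), (3,5,w=1), (5,7,w=1), (6,7,w=2), (1,4,w=4)
Total MST weight: 1 + 1 + 1 + 1 + 2 + 4 = 10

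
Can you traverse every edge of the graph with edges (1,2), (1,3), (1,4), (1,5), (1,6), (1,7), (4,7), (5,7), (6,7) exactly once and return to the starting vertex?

Step 1: Find the degree of each vertex:
  deg(1) = 6
  deg(2) = 1
  deg(3) = 1
  deg(4) = 2
  deg(5) = 2
  deg(6) = 2
  deg(7) = 4

Step 2: Count vertices with odd degree:
  Odd-degree vertices: 2, 3 (2 total)

Step 3: Apply Euler's theorem:
  - Eulerian circuit exists iff graph is connected and all vertices have even degree
  - Eulerian path exists iff graph is connected and has 0 or 2 odd-degree vertices

Graph is connected with exactly 2 odd-degree vertices (2, 3).
Eulerian path exists (starting and ending at the odd-degree vertices), but no Eulerian circuit.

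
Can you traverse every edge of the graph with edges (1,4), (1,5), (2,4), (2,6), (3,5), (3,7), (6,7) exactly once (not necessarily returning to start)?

Step 1: Find the degree of each vertex:
  deg(1) = 2
  deg(2) = 2
  deg(3) = 2
  deg(4) = 2
  deg(5) = 2
  deg(6) = 2
  deg(7) = 2

Step 2: Count vertices with odd degree:
  All vertices have even degree (0 odd-degree vertices)

Step 3: Apply Euler's theorem:
  - Eulerian circuit exists iff graph is connected and all vertices have even degree
  - Eulerian path exists iff graph is connected and has 0 or 2 odd-degree vertices

Graph is connected with 0 odd-degree vertices.
Both Eulerian circuit and Eulerian path exist.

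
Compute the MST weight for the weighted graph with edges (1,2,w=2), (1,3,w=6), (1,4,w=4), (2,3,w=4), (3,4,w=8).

Apply Kruskal's algorithm (sort edges by weight, add if no cycle):

Sorted edges by weight:
  (1,2) w=2
  (1,4) w=4
  (2,3) w=4
  (1,3) w=6
  (3,4) w=8

Add edge (1,2) w=2 -- no cycle. Running total: 2
Add edge (1,4) w=4 -- no cycle. Running total: 6
Add edge (2,3) w=4 -- no cycle. Running total: 10

MST edges: (1,2,w=2), (1,4,w=4), (2,3,w=4)
Total MST weight: 2 + 4 + 4 = 10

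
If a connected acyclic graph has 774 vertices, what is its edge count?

A tree on n vertices always has exactly n - 1 edges.
For n = 774: edges = 774 - 1 = 773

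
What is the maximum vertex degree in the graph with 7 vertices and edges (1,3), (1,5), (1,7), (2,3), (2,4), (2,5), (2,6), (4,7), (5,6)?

Step 1: Count edges incident to each vertex:
  deg(1) = 3 (neighbors: 3, 5, 7)
  deg(2) = 4 (neighbors: 3, 4, 5, 6)
  deg(3) = 2 (neighbors: 1, 2)
  deg(4) = 2 (neighbors: 2, 7)
  deg(5) = 3 (neighbors: 1, 2, 6)
  deg(6) = 2 (neighbors: 2, 5)
  deg(7) = 2 (neighbors: 1, 4)

Step 2: Find maximum:
  max(3, 4, 2, 2, 3, 2, 2) = 4 (vertex 2)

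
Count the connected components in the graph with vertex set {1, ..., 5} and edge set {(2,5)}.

Step 1: Build adjacency list from edges:
  1: (none)
  2: 5
  3: (none)
  4: (none)
  5: 2

Step 2: Run BFS/DFS from vertex 1:
  Visited: {1}
  Reached 1 of 5 vertices

Step 3: Only 1 of 5 vertices reached. Graph is disconnected.
Connected components: {1}, {2, 5}, {3}, {4}
Number of connected components: 4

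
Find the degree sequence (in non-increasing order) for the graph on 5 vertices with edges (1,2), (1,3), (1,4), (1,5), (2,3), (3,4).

Step 1: Count edges incident to each vertex:
  deg(1) = 4 (neighbors: 2, 3, 4, 5)
  deg(2) = 2 (neighbors: 1, 3)
  deg(3) = 3 (neighbors: 1, 2, 4)
  deg(4) = 2 (neighbors: 1, 3)
  deg(5) = 1 (neighbors: 1)

Step 2: Sort degrees in non-increasing order:
  Degrees: [4, 2, 3, 2, 1] -> sorted: [4, 3, 2, 2, 1]

Degree sequence: [4, 3, 2, 2, 1]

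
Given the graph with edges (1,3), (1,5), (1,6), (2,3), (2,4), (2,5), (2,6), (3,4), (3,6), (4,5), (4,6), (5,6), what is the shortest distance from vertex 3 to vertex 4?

Step 1: Build adjacency list:
  1: 3, 5, 6
  2: 3, 4, 5, 6
  3: 1, 2, 4, 6
  4: 2, 3, 5, 6
  5: 1, 2, 4, 6
  6: 1, 2, 3, 4, 5

Step 2: BFS from vertex 3 to find shortest path to 4:
  vertex 1 reached at distance 1
  vertex 2 reached at distance 1
  vertex 4 reached at distance 1

Step 3: Shortest path: 3 -> 4
Path length: 1 edge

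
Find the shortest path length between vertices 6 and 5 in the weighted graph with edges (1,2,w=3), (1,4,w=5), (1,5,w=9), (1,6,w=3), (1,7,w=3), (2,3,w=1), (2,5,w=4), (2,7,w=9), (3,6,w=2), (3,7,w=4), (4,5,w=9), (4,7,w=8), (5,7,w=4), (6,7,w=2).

Step 1: Build adjacency list with weights:
  1: 2(w=3), 4(w=5), 5(w=9), 6(w=3), 7(w=3)
  2: 1(w=3), 3(w=1), 5(w=4), 7(w=9)
  3: 2(w=1), 6(w=2), 7(w=4)
  4: 1(w=5), 5(w=9), 7(w=8)
  5: 1(w=9), 2(w=4), 4(w=9), 7(w=4)
  6: 1(w=3), 3(w=2), 7(w=2)
  7: 1(w=3), 2(w=9), 3(w=4), 4(w=8), 5(w=4), 6(w=2)

Step 2: Apply Dijkstra's algorithm from vertex 6:
  Visit vertex 6 (distance=0)
    Update dist[1] = 3
    Update dist[3] = 2
    Update dist[7] = 2
  Visit vertex 3 (distance=2)
    Update dist[2] = 3
  Visit vertex 7 (distance=2)
    Update dist[4] = 10
    Update dist[5] = 6
  Visit vertex 1 (distance=3)
    Update dist[4] = 8
  Visit vertex 2 (distance=3)
  Visit vertex 5 (distance=6)

Step 3: Shortest path: 6 -> 7 -> 5
Total weight: 2 + 4 = 6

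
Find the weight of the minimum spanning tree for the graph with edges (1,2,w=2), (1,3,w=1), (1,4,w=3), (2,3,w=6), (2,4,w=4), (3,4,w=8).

Apply Kruskal's algorithm (sort edges by weight, add if no cycle):

Sorted edges by weight:
  (1,3) w=1
  (1,2) w=2
  (1,4) w=3
  (2,4) w=4
  (2,3) w=6
  (3,4) w=8

Add edge (1,3) w=1 -- no cycle. Running total: 1
Add edge (1,2) w=2 -- no cycle. Running total: 3
Add edge (1,4) w=3 -- no cycle. Running total: 6

MST edges: (1,3,w=1), (1,2,w=2), (1,4,w=3)
Total MST weight: 1 + 2 + 3 = 6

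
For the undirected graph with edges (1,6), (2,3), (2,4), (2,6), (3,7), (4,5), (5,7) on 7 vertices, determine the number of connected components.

Step 1: Build adjacency list from edges:
  1: 6
  2: 3, 4, 6
  3: 2, 7
  4: 2, 5
  5: 4, 7
  6: 1, 2
  7: 3, 5

Step 2: Run BFS/DFS from vertex 1:
  Visited: {1, 6, 2, 3, 4, 7, 5}
  Reached 7 of 7 vertices

Step 3: All 7 vertices reached from vertex 1, so the graph is connected.
Number of connected components: 1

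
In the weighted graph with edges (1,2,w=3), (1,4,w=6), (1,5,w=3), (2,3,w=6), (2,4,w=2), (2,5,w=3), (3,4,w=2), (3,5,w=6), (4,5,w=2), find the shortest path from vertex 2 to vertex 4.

Step 1: Build adjacency list with weights:
  1: 2(w=3), 4(w=6), 5(w=3)
  2: 1(w=3), 3(w=6), 4(w=2), 5(w=3)
  3: 2(w=6), 4(w=2), 5(w=6)
  4: 1(w=6), 2(w=2), 3(w=2), 5(w=2)
  5: 1(w=3), 2(w=3), 3(w=6), 4(w=2)

Step 2: Apply Dijkstra's algorithm from vertex 2:
  Visit vertex 2 (distance=0)
    Update dist[1] = 3
    Update dist[3] = 6
    Update dist[4] = 2
    Update dist[5] = 3
  Visit vertex 4 (distance=2)
    Update dist[3] = 4

Step 3: Shortest path: 2 -> 4
Total weight: 2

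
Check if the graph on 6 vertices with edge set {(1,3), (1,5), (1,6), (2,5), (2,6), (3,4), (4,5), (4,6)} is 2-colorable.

Step 1: Attempt 2-coloring using BFS:
  Start at vertex 1, assign color 0
  Color vertex 3 with color 1 (neighbor of 1)
  Color vertex 5 with color 1 (neighbor of 1)
  Color vertex 6 with color 1 (neighbor of 1)
  Color vertex 4 with color 0 (neighbor of 3)
  Color vertex 2 with color 0 (neighbor of 5)

Step 2: 2-coloring succeeded. No conflicts found.
  Set A (color 0): {1, 2, 4}
  Set B (color 1): {3, 5, 6}

The graph is bipartite with partition {1, 2, 4}, {3, 5, 6}.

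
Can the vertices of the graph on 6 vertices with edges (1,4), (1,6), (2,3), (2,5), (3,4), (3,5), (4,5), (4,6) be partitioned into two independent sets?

Step 1: Attempt 2-coloring using BFS:
  Start at vertex 1, assign color 0
  Color vertex 4 with color 1 (neighbor of 1)
  Color vertex 6 with color 1 (neighbor of 1)
  Color vertex 3 with color 0 (neighbor of 4)
  Color vertex 5 with color 0 (neighbor of 4)

Step 2: Conflict found! Vertices 4 and 6 are adjacent but have the same color.
This means the graph contains an odd cycle.

The graph is NOT bipartite.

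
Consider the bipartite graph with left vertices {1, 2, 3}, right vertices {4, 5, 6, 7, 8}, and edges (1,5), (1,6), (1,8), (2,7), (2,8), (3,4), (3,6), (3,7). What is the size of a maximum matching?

Step 1: List the neighbors of each left vertex:
  1: 5, 6, 8
  2: 7, 8
  3: 4, 6, 7

Step 2: Greedily match left vertices, then look for augmenting paths:
  Match 1 -- 5
  Match 2 -- 7
  Match 3 -- 4
  No augmenting path remains.

Step 3: Verify this is maximum:
  Matching size 3 = min(|L|, |R|) = min(3, 5), which is an upper bound, so this matching is maximum.

Maximum matching: {(1,5), (2,7), (3,4)}
Size: 3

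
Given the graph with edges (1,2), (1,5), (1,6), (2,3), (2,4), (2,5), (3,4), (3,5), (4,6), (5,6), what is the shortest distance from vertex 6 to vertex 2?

Step 1: Build adjacency list:
  1: 2, 5, 6
  2: 1, 3, 4, 5
  3: 2, 4, 5
  4: 2, 3, 6
  5: 1, 2, 3, 6
  6: 1, 4, 5

Step 2: BFS from vertex 6 to find shortest path to 2:
  vertex 1 reached at distance 1
  vertex 4 reached at distance 1
  vertex 5 reached at distance 1
  vertex 2 reached at distance 2

Step 3: Shortest path: 6 -> 5 -> 2
Path length: 2 edges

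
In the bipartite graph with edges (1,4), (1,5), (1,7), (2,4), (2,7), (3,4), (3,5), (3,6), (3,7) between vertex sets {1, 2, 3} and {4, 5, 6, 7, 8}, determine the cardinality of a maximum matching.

Step 1: List the neighbors of each left vertex:
  1: 4, 5, 7
  2: 4, 7
  3: 4, 5, 6, 7

Step 2: Greedily match left vertices, then look for augmenting paths:
  Match 1 -- 4
  Match 2 -- 7
  Match 3 -- 5
  No augmenting path remains.

Step 3: Verify this is maximum:
  Matching size 3 = min(|L|, |R|) = min(3, 5), which is an upper bound, so this matching is maximum.

Maximum matching: {(1,4), (2,7), (3,5)}
Size: 3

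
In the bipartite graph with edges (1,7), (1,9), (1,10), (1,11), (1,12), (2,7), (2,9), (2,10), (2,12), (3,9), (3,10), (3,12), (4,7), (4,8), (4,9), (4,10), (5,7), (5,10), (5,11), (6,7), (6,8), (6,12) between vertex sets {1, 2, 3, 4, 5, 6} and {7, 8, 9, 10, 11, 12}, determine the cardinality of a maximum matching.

Step 1: List the neighbors of each left vertex:
  1: 7, 9, 10, 11, 12
  2: 7, 9, 10, 12
  3: 9, 10, 12
  4: 7, 8, 9, 10
  5: 7, 10, 11
  6: 7, 8, 12

Step 2: Greedily match left vertices, then look for augmenting paths:
  Match 1 -- 7
  Match 2 -- 9
  Match 3 -- 10
  Match 4 -- 8
  Match 5 -- 11
  Match 6 -- 12
  No augmenting path remains.

Step 3: Verify this is maximum:
  Matching size 6 = min(|L|, |R|) = min(6, 6), which is an upper bound, so this matching is maximum.

Maximum matching: {(1,7), (2,9), (3,10), (4,8), (5,11), (6,12)}
Size: 6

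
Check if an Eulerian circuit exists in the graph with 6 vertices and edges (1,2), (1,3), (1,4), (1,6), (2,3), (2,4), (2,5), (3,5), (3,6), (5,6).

Step 1: Find the degree of each vertex:
  deg(1) = 4
  deg(2) = 4
  deg(3) = 4
  deg(4) = 2
  deg(5) = 3
  deg(6) = 3

Step 2: Count vertices with odd degree:
  Odd-degree vertices: 5, 6 (2 total)

Step 3: Apply Euler's theorem:
  - Eulerian circuit exists iff graph is connected and all vertices have even degree
  - Eulerian path exists iff graph is connected and has 0 or 2 odd-degree vertices

Graph is connected with exactly 2 odd-degree vertices (5, 6).
Eulerian path exists (starting and ending at the odd-degree vertices), but no Eulerian circuit.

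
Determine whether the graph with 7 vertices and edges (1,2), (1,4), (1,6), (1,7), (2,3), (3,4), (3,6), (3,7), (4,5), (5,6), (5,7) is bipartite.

Step 1: Attempt 2-coloring using BFS:
  Start at vertex 1, assign color 0
  Color vertex 2 with color 1 (neighbor of 1)
  Color vertex 4 with color 1 (neighbor of 1)
  Color vertex 6 with color 1 (neighbor of 1)
  Color vertex 7 with color 1 (neighbor of 1)
  Color vertex 3 with color 0 (neighbor of 2)
  Color vertex 5 with color 0 (neighbor of 4)

Step 2: 2-coloring succeeded. No conflicts found.
  Set A (color 0): {1, 3, 5}
  Set B (color 1): {2, 4, 6, 7}

The graph is bipartite with partition {1, 3, 5}, {2, 4, 6, 7}.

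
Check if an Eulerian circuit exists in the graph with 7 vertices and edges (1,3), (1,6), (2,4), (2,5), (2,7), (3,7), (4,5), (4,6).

Step 1: Find the degree of each vertex:
  deg(1) = 2
  deg(2) = 3
  deg(3) = 2
  deg(4) = 3
  deg(5) = 2
  deg(6) = 2
  deg(7) = 2

Step 2: Count vertices with odd degree:
  Odd-degree vertices: 2, 4 (2 total)

Step 3: Apply Euler's theorem:
  - Eulerian circuit exists iff graph is connected and all vertices have even degree
  - Eulerian path exists iff graph is connected and has 0 or 2 odd-degree vertices

Graph is connected with exactly 2 odd-degree vertices (2, 4).
Eulerian path exists (starting and ending at the odd-degree vertices), but no Eulerian circuit.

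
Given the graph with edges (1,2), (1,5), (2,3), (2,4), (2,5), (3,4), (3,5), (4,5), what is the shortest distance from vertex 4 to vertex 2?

Step 1: Build adjacency list:
  1: 2, 5
  2: 1, 3, 4, 5
  3: 2, 4, 5
  4: 2, 3, 5
  5: 1, 2, 3, 4

Step 2: BFS from vertex 4 to find shortest path to 2:
  vertex 2 reached at distance 1

Step 3: Shortest path: 4 -> 2
Path length: 1 edge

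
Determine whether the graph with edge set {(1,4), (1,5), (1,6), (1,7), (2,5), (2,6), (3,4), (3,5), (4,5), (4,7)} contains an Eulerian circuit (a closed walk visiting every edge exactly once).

Step 1: Find the degree of each vertex:
  deg(1) = 4
  deg(2) = 2
  deg(3) = 2
  deg(4) = 4
  deg(5) = 4
  deg(6) = 2
  deg(7) = 2

Step 2: Count vertices with odd degree:
  All vertices have even degree (0 odd-degree vertices)

Step 3: Apply Euler's theorem:
  - Eulerian circuit exists iff graph is connected and all vertices have even degree
  - Eulerian path exists iff graph is connected and has 0 or 2 odd-degree vertices

Graph is connected with 0 odd-degree vertices.
Both Eulerian circuit and Eulerian path exist.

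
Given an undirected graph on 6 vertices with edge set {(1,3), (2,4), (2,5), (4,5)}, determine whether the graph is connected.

Step 1: Build adjacency list from edges:
  1: 3
  2: 4, 5
  3: 1
  4: 2, 5
  5: 2, 4
  6: (none)

Step 2: Run BFS/DFS from vertex 1:
  Visited: {1, 3}
  Reached 2 of 6 vertices

Step 3: Only 2 of 6 vertices reached. Graph is disconnected.
Connected components: {1, 3}, {2, 4, 5}, {6}
Answer: No, the graph is not connected (3 components).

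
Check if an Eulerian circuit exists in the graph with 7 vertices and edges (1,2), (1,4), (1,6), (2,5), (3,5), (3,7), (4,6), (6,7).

Step 1: Find the degree of each vertex:
  deg(1) = 3
  deg(2) = 2
  deg(3) = 2
  deg(4) = 2
  deg(5) = 2
  deg(6) = 3
  deg(7) = 2

Step 2: Count vertices with odd degree:
  Odd-degree vertices: 1, 6 (2 total)

Step 3: Apply Euler's theorem:
  - Eulerian circuit exists iff graph is connected and all vertices have even degree
  - Eulerian path exists iff graph is connected and has 0 or 2 odd-degree vertices

Graph is connected with exactly 2 odd-degree vertices (1, 6).
Eulerian path exists (starting and ending at the odd-degree vertices), but no Eulerian circuit.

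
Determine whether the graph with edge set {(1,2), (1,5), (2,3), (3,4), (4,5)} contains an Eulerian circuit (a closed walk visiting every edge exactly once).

Step 1: Find the degree of each vertex:
  deg(1) = 2
  deg(2) = 2
  deg(3) = 2
  deg(4) = 2
  deg(5) = 2

Step 2: Count vertices with odd degree:
  All vertices have even degree (0 odd-degree vertices)

Step 3: Apply Euler's theorem:
  - Eulerian circuit exists iff graph is connected and all vertices have even degree
  - Eulerian path exists iff graph is connected and has 0 or 2 odd-degree vertices

Graph is connected with 0 odd-degree vertices.
Both Eulerian circuit and Eulerian path exist.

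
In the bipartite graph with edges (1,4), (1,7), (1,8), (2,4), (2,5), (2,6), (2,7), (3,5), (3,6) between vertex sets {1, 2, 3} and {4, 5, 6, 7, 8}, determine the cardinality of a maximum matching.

Step 1: List the neighbors of each left vertex:
  1: 4, 7, 8
  2: 4, 5, 6, 7
  3: 5, 6

Step 2: Greedily match left vertices, then look for augmenting paths:
  Match 1 -- 4
  Match 2 -- 5
  Match 3 -- 6
  No augmenting path remains.

Step 3: Verify this is maximum:
  Matching size 3 = min(|L|, |R|) = min(3, 5), which is an upper bound, so this matching is maximum.

Maximum matching: {(1,4), (2,5), (3,6)}
Size: 3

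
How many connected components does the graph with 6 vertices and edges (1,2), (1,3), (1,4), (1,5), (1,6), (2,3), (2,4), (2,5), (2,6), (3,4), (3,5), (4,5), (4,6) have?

Step 1: Build adjacency list from edges:
  1: 2, 3, 4, 5, 6
  2: 1, 3, 4, 5, 6
  3: 1, 2, 4, 5
  4: 1, 2, 3, 5, 6
  5: 1, 2, 3, 4
  6: 1, 2, 4

Step 2: Run BFS/DFS from vertex 1:
  Visited: {1, 2, 3, 4, 5, 6}
  Reached 6 of 6 vertices

Step 3: All 6 vertices reached from vertex 1, so the graph is connected.
Number of connected components: 1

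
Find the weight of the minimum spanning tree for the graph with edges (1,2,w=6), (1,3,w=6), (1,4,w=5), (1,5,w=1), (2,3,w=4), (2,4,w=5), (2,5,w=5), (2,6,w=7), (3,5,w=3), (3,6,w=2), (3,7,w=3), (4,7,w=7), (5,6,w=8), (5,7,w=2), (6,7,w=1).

Apply Kruskal's algorithm (sort edges by weight, add if no cycle):

Sorted edges by weight:
  (1,5) w=1
  (6,7) w=1
  (3,6) w=2
  (5,7) w=2
  (3,5) w=3
  (3,7) w=3
  (2,3) w=4
  (1,4) w=5
  (2,5) w=5
  (2,4) w=5
  (1,2) w=6
  (1,3) w=6
  (2,6) w=7
  (4,7) w=7
  (5,6) w=8

Add edge (1,5) w=1 -- no cycle. Running total: 1
Add edge (6,7) w=1 -- no cycle. Running total: 2
Add edge (3,6) w=2 -- no cycle. Running total: 4
Add edge (5,7) w=2 -- no cycle. Running total: 6
Skip edge (3,5) w=3 -- would create cycle
Skip edge (3,7) w=3 -- would create cycle
Add edge (2,3) w=4 -- no cycle. Running total: 10
Add edge (1,4) w=5 -- no cycle. Running total: 15

MST edges: (1,5,w=1), (6,7,w=1), (3,6,w=2), (5,7,w=2), (2,3,w=4), (1,4,w=5)
Total MST weight: 1 + 1 + 2 + 2 + 4 + 5 = 15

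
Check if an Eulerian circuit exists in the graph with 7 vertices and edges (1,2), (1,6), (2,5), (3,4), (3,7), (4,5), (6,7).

Step 1: Find the degree of each vertex:
  deg(1) = 2
  deg(2) = 2
  deg(3) = 2
  deg(4) = 2
  deg(5) = 2
  deg(6) = 2
  deg(7) = 2

Step 2: Count vertices with odd degree:
  All vertices have even degree (0 odd-degree vertices)

Step 3: Apply Euler's theorem:
  - Eulerian circuit exists iff graph is connected and all vertices have even degree
  - Eulerian path exists iff graph is connected and has 0 or 2 odd-degree vertices

Graph is connected with 0 odd-degree vertices.
Both Eulerian circuit and Eulerian path exist.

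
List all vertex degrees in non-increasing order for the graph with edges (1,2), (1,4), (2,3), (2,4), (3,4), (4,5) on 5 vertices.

Step 1: Count edges incident to each vertex:
  deg(1) = 2 (neighbors: 2, 4)
  deg(2) = 3 (neighbors: 1, 3, 4)
  deg(3) = 2 (neighbors: 2, 4)
  deg(4) = 4 (neighbors: 1, 2, 3, 5)
  deg(5) = 1 (neighbors: 4)

Step 2: Sort degrees in non-increasing order:
  Degrees: [2, 3, 2, 4, 1] -> sorted: [4, 3, 2, 2, 1]

Degree sequence: [4, 3, 2, 2, 1]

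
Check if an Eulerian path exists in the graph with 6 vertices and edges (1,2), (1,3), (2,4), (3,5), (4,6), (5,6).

Step 1: Find the degree of each vertex:
  deg(1) = 2
  deg(2) = 2
  deg(3) = 2
  deg(4) = 2
  deg(5) = 2
  deg(6) = 2

Step 2: Count vertices with odd degree:
  All vertices have even degree (0 odd-degree vertices)

Step 3: Apply Euler's theorem:
  - Eulerian circuit exists iff graph is connected and all vertices have even degree
  - Eulerian path exists iff graph is connected and has 0 or 2 odd-degree vertices

Graph is connected with 0 odd-degree vertices.
Both Eulerian circuit and Eulerian path exist.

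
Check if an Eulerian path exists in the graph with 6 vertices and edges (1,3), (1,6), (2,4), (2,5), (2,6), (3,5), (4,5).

Step 1: Find the degree of each vertex:
  deg(1) = 2
  deg(2) = 3
  deg(3) = 2
  deg(4) = 2
  deg(5) = 3
  deg(6) = 2

Step 2: Count vertices with odd degree:
  Odd-degree vertices: 2, 5 (2 total)

Step 3: Apply Euler's theorem:
  - Eulerian circuit exists iff graph is connected and all vertices have even degree
  - Eulerian path exists iff graph is connected and has 0 or 2 odd-degree vertices

Graph is connected with exactly 2 odd-degree vertices (2, 5).
Eulerian path exists (starting and ending at the odd-degree vertices), but no Eulerian circuit.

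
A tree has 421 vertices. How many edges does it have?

A tree on n vertices always has exactly n - 1 edges.
For n = 421: edges = 421 - 1 = 420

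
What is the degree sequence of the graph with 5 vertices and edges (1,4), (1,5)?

Step 1: Count edges incident to each vertex:
  deg(1) = 2 (neighbors: 4, 5)
  deg(2) = 0 (neighbors: none)
  deg(3) = 0 (neighbors: none)
  deg(4) = 1 (neighbors: 1)
  deg(5) = 1 (neighbors: 1)

Step 2: Sort degrees in non-increasing order:
  Degrees: [2, 0, 0, 1, 1] -> sorted: [2, 1, 1, 0, 0]

Degree sequence: [2, 1, 1, 0, 0]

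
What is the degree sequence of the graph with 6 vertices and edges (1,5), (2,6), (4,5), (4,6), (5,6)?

Step 1: Count edges incident to each vertex:
  deg(1) = 1 (neighbors: 5)
  deg(2) = 1 (neighbors: 6)
  deg(3) = 0 (neighbors: none)
  deg(4) = 2 (neighbors: 5, 6)
  deg(5) = 3 (neighbors: 1, 4, 6)
  deg(6) = 3 (neighbors: 2, 4, 5)

Step 2: Sort degrees in non-increasing order:
  Degrees: [1, 1, 0, 2, 3, 3] -> sorted: [3, 3, 2, 1, 1, 0]

Degree sequence: [3, 3, 2, 1, 1, 0]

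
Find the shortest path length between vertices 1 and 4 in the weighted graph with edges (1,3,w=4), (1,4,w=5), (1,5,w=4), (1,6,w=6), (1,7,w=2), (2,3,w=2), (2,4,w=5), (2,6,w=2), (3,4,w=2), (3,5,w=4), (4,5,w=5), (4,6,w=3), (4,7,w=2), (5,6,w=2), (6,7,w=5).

Step 1: Build adjacency list with weights:
  1: 3(w=4), 4(w=5), 5(w=4), 6(w=6), 7(w=2)
  2: 3(w=2), 4(w=5), 6(w=2)
  3: 1(w=4), 2(w=2), 4(w=2), 5(w=4)
  4: 1(w=5), 2(w=5), 3(w=2), 5(w=5), 6(w=3), 7(w=2)
  5: 1(w=4), 3(w=4), 4(w=5), 6(w=2)
  6: 1(w=6), 2(w=2), 4(w=3), 5(w=2), 7(w=5)
  7: 1(w=2), 4(w=2), 6(w=5)

Step 2: Apply Dijkstra's algorithm from vertex 1:
  Visit vertex 1 (distance=0)
    Update dist[3] = 4
    Update dist[4] = 5
    Update dist[5] = 4
    Update dist[6] = 6
    Update dist[7] = 2
  Visit vertex 7 (distance=2)
    Update dist[4] = 4
  Visit vertex 3 (distance=4)
    Update dist[2] = 6
  Visit vertex 4 (distance=4)

Step 3: Shortest path: 1 -> 7 -> 4
Total weight: 2 + 2 = 4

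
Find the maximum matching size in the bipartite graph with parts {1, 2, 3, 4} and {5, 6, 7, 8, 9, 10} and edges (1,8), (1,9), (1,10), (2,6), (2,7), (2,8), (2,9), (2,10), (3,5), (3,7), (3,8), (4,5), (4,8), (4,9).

Step 1: List the neighbors of each left vertex:
  1: 8, 9, 10
  2: 6, 7, 8, 9, 10
  3: 5, 7, 8
  4: 5, 8, 9

Step 2: Greedily match left vertices, then look for augmenting paths:
  Match 1 -- 8
  Match 2 -- 6
  Match 3 -- 5
  Match 4 -- 9
  No augmenting path remains.

Step 3: Verify this is maximum:
  Matching size 4 = min(|L|, |R|) = min(4, 6), which is an upper bound, so this matching is maximum.

Maximum matching: {(1,8), (2,6), (3,5), (4,9)}
Size: 4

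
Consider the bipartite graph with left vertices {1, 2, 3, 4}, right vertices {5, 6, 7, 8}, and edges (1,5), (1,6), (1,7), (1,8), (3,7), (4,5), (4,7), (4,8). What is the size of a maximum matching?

Step 1: List the neighbors of each left vertex:
  1: 5, 6, 7, 8
  2: (none)
  3: 7
  4: 5, 7, 8

Step 2: Greedily match left vertices, then look for augmenting paths:
  Match 1 -- 5
  Match 3 -- 7
  Match 4 -- 8
  No augmenting path remains.

Step 3: Verify this is maximum:
  Matching has size 3. The vertex set {1, 3, 4} covers every edge and has size 3; any matching has at most one edge per cover vertex, so 3 is maximum (König's theorem).

Maximum matching: {(1,5), (3,7), (4,8)}
Size: 3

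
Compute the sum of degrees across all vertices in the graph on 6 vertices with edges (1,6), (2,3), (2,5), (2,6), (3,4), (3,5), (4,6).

Step 1: Count edges incident to each vertex:
  deg(1) = 1 (neighbors: 6)
  deg(2) = 3 (neighbors: 3, 5, 6)
  deg(3) = 3 (neighbors: 2, 4, 5)
  deg(4) = 2 (neighbors: 3, 6)
  deg(5) = 2 (neighbors: 2, 3)
  deg(6) = 3 (neighbors: 1, 2, 4)

Step 2: Sum all degrees:
  1 + 3 + 3 + 2 + 2 + 3 = 14

Verification: sum of degrees = 2 * |E| = 2 * 7 = 14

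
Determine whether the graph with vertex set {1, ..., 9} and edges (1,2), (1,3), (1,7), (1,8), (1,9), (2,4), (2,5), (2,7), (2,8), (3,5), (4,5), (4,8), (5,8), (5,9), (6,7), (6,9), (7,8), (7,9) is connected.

Step 1: Build adjacency list from edges:
  1: 2, 3, 7, 8, 9
  2: 1, 4, 5, 7, 8
  3: 1, 5
  4: 2, 5, 8
  5: 2, 3, 4, 8, 9
  6: 7, 9
  7: 1, 2, 6, 8, 9
  8: 1, 2, 4, 5, 7
  9: 1, 5, 6, 7

Step 2: Run BFS/DFS from vertex 1:
  Visited: {1, 2, 3, 7, 8, 9, 4, 5, 6}
  Reached 9 of 9 vertices

Step 3: All 9 vertices reached from vertex 1, so the graph is connected.
Answer: Yes, the graph is connected.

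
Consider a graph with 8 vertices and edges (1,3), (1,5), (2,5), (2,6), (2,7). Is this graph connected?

Step 1: Build adjacency list from edges:
  1: 3, 5
  2: 5, 6, 7
  3: 1
  4: (none)
  5: 1, 2
  6: 2
  7: 2
  8: (none)

Step 2: Run BFS/DFS from vertex 1:
  Visited: {1, 3, 5, 2, 6, 7}
  Reached 6 of 8 vertices

Step 3: Only 6 of 8 vertices reached. Graph is disconnected.
Connected components: {1, 2, 3, 5, 6, 7}, {4}, {8}
Answer: No, the graph is not connected (3 components).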